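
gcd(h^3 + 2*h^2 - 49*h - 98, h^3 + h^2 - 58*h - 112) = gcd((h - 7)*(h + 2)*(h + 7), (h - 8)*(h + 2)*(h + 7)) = h^2 + 9*h + 14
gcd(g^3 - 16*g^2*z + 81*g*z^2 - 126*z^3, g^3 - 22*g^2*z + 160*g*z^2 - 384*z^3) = -g + 6*z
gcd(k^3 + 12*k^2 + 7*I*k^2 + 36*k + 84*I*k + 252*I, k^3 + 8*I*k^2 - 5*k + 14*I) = k + 7*I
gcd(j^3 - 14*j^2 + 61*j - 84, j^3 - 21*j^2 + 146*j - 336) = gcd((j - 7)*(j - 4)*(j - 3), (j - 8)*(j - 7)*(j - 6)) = j - 7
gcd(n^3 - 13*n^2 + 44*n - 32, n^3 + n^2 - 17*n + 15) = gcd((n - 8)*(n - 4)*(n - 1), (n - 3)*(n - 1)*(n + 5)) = n - 1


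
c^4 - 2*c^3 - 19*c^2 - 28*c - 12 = (c - 6)*(c + 1)^2*(c + 2)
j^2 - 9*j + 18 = (j - 6)*(j - 3)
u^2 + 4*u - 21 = (u - 3)*(u + 7)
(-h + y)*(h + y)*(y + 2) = -h^2*y - 2*h^2 + y^3 + 2*y^2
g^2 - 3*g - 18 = (g - 6)*(g + 3)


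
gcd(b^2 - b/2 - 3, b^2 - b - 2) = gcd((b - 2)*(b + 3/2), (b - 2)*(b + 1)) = b - 2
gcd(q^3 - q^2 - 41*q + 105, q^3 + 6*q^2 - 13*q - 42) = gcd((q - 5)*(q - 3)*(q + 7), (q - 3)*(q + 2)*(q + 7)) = q^2 + 4*q - 21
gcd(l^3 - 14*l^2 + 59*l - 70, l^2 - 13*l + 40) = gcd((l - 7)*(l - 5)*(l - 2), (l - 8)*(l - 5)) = l - 5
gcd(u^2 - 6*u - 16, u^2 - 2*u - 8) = u + 2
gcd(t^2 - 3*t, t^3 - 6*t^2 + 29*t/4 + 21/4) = t - 3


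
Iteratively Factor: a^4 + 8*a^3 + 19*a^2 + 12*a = (a + 1)*(a^3 + 7*a^2 + 12*a) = a*(a + 1)*(a^2 + 7*a + 12) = a*(a + 1)*(a + 4)*(a + 3)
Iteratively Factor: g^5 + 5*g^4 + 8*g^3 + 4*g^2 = (g + 2)*(g^4 + 3*g^3 + 2*g^2) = (g + 2)^2*(g^3 + g^2) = g*(g + 2)^2*(g^2 + g) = g*(g + 1)*(g + 2)^2*(g)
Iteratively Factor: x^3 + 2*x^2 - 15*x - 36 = (x + 3)*(x^2 - x - 12) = (x - 4)*(x + 3)*(x + 3)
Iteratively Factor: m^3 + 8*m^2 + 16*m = (m + 4)*(m^2 + 4*m) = (m + 4)^2*(m)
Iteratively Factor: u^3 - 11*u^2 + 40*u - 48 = (u - 3)*(u^2 - 8*u + 16) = (u - 4)*(u - 3)*(u - 4)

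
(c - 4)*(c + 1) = c^2 - 3*c - 4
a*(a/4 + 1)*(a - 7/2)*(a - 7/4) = a^4/4 - 5*a^3/16 - 119*a^2/32 + 49*a/8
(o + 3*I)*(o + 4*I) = o^2 + 7*I*o - 12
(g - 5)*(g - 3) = g^2 - 8*g + 15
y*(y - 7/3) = y^2 - 7*y/3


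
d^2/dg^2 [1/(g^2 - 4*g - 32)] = 2*(g^2 - 4*g - 4*(g - 2)^2 - 32)/(-g^2 + 4*g + 32)^3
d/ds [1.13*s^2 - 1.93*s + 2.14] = 2.26*s - 1.93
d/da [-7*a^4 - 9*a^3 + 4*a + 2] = -28*a^3 - 27*a^2 + 4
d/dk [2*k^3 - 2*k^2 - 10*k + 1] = 6*k^2 - 4*k - 10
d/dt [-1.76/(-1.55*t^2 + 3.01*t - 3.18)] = (5.2976 - 5.456*t)/(1.55*t^2 - 3.01*t + 3.18)^2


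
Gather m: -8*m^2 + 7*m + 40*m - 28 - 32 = -8*m^2 + 47*m - 60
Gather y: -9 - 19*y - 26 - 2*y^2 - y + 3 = -2*y^2 - 20*y - 32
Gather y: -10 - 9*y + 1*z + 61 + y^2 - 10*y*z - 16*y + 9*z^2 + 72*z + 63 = y^2 + y*(-10*z - 25) + 9*z^2 + 73*z + 114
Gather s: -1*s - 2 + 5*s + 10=4*s + 8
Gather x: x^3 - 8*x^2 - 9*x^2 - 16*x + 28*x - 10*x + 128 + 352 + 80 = x^3 - 17*x^2 + 2*x + 560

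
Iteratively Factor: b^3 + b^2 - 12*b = (b + 4)*(b^2 - 3*b) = b*(b + 4)*(b - 3)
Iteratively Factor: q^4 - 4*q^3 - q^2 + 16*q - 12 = (q - 2)*(q^3 - 2*q^2 - 5*q + 6) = (q - 2)*(q + 2)*(q^2 - 4*q + 3) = (q - 3)*(q - 2)*(q + 2)*(q - 1)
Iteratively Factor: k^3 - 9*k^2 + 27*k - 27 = (k - 3)*(k^2 - 6*k + 9) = (k - 3)^2*(k - 3)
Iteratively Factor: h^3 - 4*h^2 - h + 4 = (h - 1)*(h^2 - 3*h - 4) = (h - 1)*(h + 1)*(h - 4)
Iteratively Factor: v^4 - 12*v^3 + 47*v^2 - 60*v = (v - 5)*(v^3 - 7*v^2 + 12*v) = (v - 5)*(v - 3)*(v^2 - 4*v) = v*(v - 5)*(v - 3)*(v - 4)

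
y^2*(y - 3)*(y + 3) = y^4 - 9*y^2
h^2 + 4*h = h*(h + 4)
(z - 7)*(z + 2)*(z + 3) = z^3 - 2*z^2 - 29*z - 42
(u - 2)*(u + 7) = u^2 + 5*u - 14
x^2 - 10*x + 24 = (x - 6)*(x - 4)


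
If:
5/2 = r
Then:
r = 5/2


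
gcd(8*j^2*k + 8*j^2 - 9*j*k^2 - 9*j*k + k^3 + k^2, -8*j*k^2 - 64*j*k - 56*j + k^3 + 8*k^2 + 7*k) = 8*j*k + 8*j - k^2 - k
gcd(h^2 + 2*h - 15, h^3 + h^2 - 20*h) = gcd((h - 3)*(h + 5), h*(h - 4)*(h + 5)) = h + 5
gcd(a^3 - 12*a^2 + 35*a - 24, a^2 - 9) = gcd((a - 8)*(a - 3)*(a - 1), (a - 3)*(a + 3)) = a - 3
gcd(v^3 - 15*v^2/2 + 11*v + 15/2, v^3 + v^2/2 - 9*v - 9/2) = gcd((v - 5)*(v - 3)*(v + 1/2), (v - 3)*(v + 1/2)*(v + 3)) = v^2 - 5*v/2 - 3/2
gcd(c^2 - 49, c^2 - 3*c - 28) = c - 7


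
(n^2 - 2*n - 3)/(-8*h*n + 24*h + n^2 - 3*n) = (-n - 1)/(8*h - n)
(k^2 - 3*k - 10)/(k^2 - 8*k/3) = 3*(k^2 - 3*k - 10)/(k*(3*k - 8))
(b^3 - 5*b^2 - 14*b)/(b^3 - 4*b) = (b - 7)/(b - 2)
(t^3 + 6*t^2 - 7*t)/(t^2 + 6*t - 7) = t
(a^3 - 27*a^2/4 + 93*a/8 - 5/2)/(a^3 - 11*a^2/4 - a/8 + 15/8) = (4*a^2 - 17*a + 4)/(4*a^2 - a - 3)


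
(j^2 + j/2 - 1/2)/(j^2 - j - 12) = (-j^2 - j/2 + 1/2)/(-j^2 + j + 12)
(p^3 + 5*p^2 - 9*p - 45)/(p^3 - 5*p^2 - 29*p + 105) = (p + 3)/(p - 7)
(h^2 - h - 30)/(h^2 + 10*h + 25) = (h - 6)/(h + 5)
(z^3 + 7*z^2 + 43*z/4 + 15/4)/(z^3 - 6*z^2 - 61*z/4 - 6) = (z + 5)/(z - 8)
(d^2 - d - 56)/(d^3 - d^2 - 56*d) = 1/d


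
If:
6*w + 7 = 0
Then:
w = -7/6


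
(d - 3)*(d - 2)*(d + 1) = d^3 - 4*d^2 + d + 6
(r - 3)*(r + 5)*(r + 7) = r^3 + 9*r^2 - r - 105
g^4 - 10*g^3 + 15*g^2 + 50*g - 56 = (g - 7)*(g - 4)*(g - 1)*(g + 2)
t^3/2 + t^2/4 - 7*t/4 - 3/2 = (t/2 + 1/2)*(t - 2)*(t + 3/2)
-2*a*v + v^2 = v*(-2*a + v)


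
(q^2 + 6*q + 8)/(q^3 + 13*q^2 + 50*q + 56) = 1/(q + 7)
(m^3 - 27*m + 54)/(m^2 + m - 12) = (m^2 + 3*m - 18)/(m + 4)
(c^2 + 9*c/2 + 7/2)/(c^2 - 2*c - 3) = (c + 7/2)/(c - 3)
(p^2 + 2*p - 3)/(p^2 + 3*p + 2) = (p^2 + 2*p - 3)/(p^2 + 3*p + 2)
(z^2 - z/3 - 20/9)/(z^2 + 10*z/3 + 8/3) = (z - 5/3)/(z + 2)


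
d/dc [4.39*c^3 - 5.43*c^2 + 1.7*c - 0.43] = 13.17*c^2 - 10.86*c + 1.7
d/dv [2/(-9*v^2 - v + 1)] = 2*(18*v + 1)/(9*v^2 + v - 1)^2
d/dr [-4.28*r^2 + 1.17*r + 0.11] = 1.17 - 8.56*r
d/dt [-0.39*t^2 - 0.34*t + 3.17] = -0.78*t - 0.34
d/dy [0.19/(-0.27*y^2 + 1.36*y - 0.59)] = (0.1026*y - 0.2584)/(0.27*y^2 - 1.36*y + 0.59)^2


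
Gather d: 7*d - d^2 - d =-d^2 + 6*d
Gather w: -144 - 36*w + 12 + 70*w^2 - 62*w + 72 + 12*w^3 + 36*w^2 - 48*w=12*w^3 + 106*w^2 - 146*w - 60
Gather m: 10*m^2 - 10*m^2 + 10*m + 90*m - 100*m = 0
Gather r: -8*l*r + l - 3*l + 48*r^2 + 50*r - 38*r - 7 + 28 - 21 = -2*l + 48*r^2 + r*(12 - 8*l)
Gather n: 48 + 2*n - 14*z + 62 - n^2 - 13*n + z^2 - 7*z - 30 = -n^2 - 11*n + z^2 - 21*z + 80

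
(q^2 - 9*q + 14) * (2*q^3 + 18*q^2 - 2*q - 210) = 2*q^5 - 136*q^3 + 60*q^2 + 1862*q - 2940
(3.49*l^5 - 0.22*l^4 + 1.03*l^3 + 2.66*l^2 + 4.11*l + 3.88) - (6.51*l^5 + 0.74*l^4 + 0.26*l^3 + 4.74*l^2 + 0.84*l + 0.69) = -3.02*l^5 - 0.96*l^4 + 0.77*l^3 - 2.08*l^2 + 3.27*l + 3.19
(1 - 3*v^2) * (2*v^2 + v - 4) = -6*v^4 - 3*v^3 + 14*v^2 + v - 4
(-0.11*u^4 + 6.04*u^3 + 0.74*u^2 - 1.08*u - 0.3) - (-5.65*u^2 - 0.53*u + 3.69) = -0.11*u^4 + 6.04*u^3 + 6.39*u^2 - 0.55*u - 3.99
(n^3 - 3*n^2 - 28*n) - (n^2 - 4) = n^3 - 4*n^2 - 28*n + 4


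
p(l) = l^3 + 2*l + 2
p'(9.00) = 245.00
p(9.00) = 749.00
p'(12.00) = 434.00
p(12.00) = 1754.00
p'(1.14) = 5.90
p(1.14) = 5.76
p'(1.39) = 7.80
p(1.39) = 7.47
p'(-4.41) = 60.34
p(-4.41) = -92.59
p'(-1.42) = 8.05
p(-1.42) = -3.70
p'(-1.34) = 7.39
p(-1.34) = -3.09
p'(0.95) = 4.71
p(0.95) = 4.76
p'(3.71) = 43.29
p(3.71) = 60.48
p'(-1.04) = 5.24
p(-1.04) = -1.20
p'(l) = 3*l^2 + 2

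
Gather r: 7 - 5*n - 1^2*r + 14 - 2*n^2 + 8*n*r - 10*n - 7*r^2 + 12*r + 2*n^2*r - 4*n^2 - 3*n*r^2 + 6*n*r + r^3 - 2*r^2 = -6*n^2 - 15*n + r^3 + r^2*(-3*n - 9) + r*(2*n^2 + 14*n + 11) + 21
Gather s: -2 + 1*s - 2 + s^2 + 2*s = s^2 + 3*s - 4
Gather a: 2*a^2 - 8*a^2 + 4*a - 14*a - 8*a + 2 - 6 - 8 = -6*a^2 - 18*a - 12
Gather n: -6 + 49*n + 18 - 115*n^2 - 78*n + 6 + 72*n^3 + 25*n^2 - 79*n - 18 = 72*n^3 - 90*n^2 - 108*n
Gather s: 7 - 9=-2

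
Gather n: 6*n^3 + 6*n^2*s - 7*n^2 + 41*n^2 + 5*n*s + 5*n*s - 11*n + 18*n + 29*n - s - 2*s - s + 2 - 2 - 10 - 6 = 6*n^3 + n^2*(6*s + 34) + n*(10*s + 36) - 4*s - 16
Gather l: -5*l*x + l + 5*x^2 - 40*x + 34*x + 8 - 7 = l*(1 - 5*x) + 5*x^2 - 6*x + 1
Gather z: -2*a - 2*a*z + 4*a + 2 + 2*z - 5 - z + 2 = 2*a + z*(1 - 2*a) - 1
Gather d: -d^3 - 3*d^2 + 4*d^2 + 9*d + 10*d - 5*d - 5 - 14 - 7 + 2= -d^3 + d^2 + 14*d - 24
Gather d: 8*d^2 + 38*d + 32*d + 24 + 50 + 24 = 8*d^2 + 70*d + 98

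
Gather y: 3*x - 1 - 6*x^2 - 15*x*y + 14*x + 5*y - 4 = -6*x^2 + 17*x + y*(5 - 15*x) - 5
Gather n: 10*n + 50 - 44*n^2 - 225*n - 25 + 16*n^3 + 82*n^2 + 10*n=16*n^3 + 38*n^2 - 205*n + 25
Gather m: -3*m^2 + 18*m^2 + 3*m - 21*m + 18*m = 15*m^2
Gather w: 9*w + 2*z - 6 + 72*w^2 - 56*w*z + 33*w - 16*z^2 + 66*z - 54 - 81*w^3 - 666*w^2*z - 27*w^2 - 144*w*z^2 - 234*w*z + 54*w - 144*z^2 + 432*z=-81*w^3 + w^2*(45 - 666*z) + w*(-144*z^2 - 290*z + 96) - 160*z^2 + 500*z - 60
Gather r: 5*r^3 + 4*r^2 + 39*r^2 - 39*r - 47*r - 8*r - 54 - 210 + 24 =5*r^3 + 43*r^2 - 94*r - 240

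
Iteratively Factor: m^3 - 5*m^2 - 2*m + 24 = (m + 2)*(m^2 - 7*m + 12) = (m - 4)*(m + 2)*(m - 3)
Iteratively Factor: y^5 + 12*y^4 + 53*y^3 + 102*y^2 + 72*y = (y + 3)*(y^4 + 9*y^3 + 26*y^2 + 24*y) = (y + 3)^2*(y^3 + 6*y^2 + 8*y) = (y + 3)^2*(y + 4)*(y^2 + 2*y) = (y + 2)*(y + 3)^2*(y + 4)*(y)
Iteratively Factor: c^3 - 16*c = (c - 4)*(c^2 + 4*c) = c*(c - 4)*(c + 4)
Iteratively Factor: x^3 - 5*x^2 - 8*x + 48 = (x + 3)*(x^2 - 8*x + 16) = (x - 4)*(x + 3)*(x - 4)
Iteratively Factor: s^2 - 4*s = (s)*(s - 4)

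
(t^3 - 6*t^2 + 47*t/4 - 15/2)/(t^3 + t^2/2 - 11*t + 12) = (t - 5/2)/(t + 4)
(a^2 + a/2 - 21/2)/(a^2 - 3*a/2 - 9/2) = (2*a + 7)/(2*a + 3)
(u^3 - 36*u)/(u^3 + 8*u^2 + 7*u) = (u^2 - 36)/(u^2 + 8*u + 7)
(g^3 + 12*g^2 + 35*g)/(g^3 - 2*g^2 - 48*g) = (g^2 + 12*g + 35)/(g^2 - 2*g - 48)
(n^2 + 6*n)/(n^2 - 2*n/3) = 3*(n + 6)/(3*n - 2)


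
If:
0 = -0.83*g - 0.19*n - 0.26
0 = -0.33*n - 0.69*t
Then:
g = 0.478641840087623*t - 0.313253012048193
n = -2.09090909090909*t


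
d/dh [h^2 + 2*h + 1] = 2*h + 2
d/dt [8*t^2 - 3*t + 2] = 16*t - 3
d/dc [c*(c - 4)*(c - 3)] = 3*c^2 - 14*c + 12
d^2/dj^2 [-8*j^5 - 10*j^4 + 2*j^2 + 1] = -160*j^3 - 120*j^2 + 4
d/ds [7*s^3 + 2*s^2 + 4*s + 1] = 21*s^2 + 4*s + 4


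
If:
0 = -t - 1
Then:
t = -1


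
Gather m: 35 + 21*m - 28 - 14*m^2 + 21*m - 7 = -14*m^2 + 42*m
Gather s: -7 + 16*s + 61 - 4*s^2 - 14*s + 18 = -4*s^2 + 2*s + 72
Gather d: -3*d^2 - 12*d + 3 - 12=-3*d^2 - 12*d - 9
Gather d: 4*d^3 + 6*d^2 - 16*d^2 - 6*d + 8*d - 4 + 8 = 4*d^3 - 10*d^2 + 2*d + 4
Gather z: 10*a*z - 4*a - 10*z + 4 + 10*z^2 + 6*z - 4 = -4*a + 10*z^2 + z*(10*a - 4)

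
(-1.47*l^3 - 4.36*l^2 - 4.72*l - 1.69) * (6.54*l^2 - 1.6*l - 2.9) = -9.6138*l^5 - 26.1624*l^4 - 19.6298*l^3 + 9.1434*l^2 + 16.392*l + 4.901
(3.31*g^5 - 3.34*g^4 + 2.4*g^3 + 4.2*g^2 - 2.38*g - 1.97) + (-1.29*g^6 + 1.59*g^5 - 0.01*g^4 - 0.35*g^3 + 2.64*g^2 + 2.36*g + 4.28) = -1.29*g^6 + 4.9*g^5 - 3.35*g^4 + 2.05*g^3 + 6.84*g^2 - 0.02*g + 2.31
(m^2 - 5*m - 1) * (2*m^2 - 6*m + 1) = 2*m^4 - 16*m^3 + 29*m^2 + m - 1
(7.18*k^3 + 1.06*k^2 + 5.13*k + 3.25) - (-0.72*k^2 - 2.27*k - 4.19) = 7.18*k^3 + 1.78*k^2 + 7.4*k + 7.44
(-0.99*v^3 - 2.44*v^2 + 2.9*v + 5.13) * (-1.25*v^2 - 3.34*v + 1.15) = 1.2375*v^5 + 6.3566*v^4 + 3.3861*v^3 - 18.9045*v^2 - 13.7992*v + 5.8995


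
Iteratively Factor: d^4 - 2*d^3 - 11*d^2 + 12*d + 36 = (d + 2)*(d^3 - 4*d^2 - 3*d + 18) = (d + 2)^2*(d^2 - 6*d + 9) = (d - 3)*(d + 2)^2*(d - 3)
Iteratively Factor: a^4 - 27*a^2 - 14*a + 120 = (a + 3)*(a^3 - 3*a^2 - 18*a + 40) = (a + 3)*(a + 4)*(a^2 - 7*a + 10) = (a - 2)*(a + 3)*(a + 4)*(a - 5)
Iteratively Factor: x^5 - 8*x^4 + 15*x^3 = (x)*(x^4 - 8*x^3 + 15*x^2) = x^2*(x^3 - 8*x^2 + 15*x) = x^2*(x - 3)*(x^2 - 5*x) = x^2*(x - 5)*(x - 3)*(x)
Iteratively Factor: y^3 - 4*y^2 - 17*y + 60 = (y - 3)*(y^2 - y - 20) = (y - 3)*(y + 4)*(y - 5)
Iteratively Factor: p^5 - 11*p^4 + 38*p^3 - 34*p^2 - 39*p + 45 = (p - 3)*(p^4 - 8*p^3 + 14*p^2 + 8*p - 15) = (p - 3)*(p + 1)*(p^3 - 9*p^2 + 23*p - 15) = (p - 5)*(p - 3)*(p + 1)*(p^2 - 4*p + 3) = (p - 5)*(p - 3)^2*(p + 1)*(p - 1)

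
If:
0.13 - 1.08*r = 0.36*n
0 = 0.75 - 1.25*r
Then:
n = -1.44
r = 0.60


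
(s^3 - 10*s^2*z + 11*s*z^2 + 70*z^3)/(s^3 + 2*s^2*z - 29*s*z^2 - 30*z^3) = (s^2 - 5*s*z - 14*z^2)/(s^2 + 7*s*z + 6*z^2)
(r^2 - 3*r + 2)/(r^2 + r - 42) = (r^2 - 3*r + 2)/(r^2 + r - 42)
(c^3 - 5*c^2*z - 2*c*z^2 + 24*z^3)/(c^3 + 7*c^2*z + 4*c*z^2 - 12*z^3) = (-c^2 + 7*c*z - 12*z^2)/(-c^2 - 5*c*z + 6*z^2)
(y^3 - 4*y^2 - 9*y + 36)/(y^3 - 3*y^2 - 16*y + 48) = (y + 3)/(y + 4)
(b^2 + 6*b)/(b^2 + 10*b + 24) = b/(b + 4)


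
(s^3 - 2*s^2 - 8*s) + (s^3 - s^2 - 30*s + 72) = 2*s^3 - 3*s^2 - 38*s + 72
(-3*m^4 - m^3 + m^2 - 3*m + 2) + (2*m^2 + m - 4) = -3*m^4 - m^3 + 3*m^2 - 2*m - 2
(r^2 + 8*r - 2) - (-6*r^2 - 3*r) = 7*r^2 + 11*r - 2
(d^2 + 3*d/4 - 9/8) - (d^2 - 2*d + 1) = 11*d/4 - 17/8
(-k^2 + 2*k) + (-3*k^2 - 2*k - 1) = -4*k^2 - 1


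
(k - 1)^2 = k^2 - 2*k + 1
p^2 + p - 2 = (p - 1)*(p + 2)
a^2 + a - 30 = (a - 5)*(a + 6)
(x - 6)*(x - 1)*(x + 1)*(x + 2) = x^4 - 4*x^3 - 13*x^2 + 4*x + 12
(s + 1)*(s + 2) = s^2 + 3*s + 2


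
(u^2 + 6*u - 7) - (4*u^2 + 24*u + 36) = -3*u^2 - 18*u - 43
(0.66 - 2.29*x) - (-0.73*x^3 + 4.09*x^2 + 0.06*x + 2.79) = 0.73*x^3 - 4.09*x^2 - 2.35*x - 2.13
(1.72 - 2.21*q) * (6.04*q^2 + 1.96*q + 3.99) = -13.3484*q^3 + 6.0572*q^2 - 5.4467*q + 6.8628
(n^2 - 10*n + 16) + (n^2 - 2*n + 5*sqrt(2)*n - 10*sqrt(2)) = 2*n^2 - 12*n + 5*sqrt(2)*n - 10*sqrt(2) + 16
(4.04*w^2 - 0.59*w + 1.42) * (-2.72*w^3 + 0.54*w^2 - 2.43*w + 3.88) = -10.9888*w^5 + 3.7864*w^4 - 13.9982*w^3 + 17.8757*w^2 - 5.7398*w + 5.5096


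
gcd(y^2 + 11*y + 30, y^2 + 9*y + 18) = y + 6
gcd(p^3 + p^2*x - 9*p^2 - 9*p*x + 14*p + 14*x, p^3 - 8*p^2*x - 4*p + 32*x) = p - 2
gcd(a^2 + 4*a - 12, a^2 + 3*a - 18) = a + 6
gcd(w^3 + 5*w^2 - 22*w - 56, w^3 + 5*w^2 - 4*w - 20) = w + 2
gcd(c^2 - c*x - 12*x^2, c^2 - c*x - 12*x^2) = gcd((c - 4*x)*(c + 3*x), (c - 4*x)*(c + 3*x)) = -c^2 + c*x + 12*x^2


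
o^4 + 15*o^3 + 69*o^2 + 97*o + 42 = (o + 1)^2*(o + 6)*(o + 7)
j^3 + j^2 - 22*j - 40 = (j - 5)*(j + 2)*(j + 4)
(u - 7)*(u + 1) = u^2 - 6*u - 7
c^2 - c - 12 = (c - 4)*(c + 3)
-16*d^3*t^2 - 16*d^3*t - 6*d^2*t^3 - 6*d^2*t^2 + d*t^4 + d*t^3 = t*(-8*d + t)*(2*d + t)*(d*t + d)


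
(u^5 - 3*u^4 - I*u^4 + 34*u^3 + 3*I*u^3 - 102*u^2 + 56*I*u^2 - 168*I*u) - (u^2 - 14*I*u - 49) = u^5 - 3*u^4 - I*u^4 + 34*u^3 + 3*I*u^3 - 103*u^2 + 56*I*u^2 - 154*I*u + 49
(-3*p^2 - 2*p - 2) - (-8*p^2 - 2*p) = 5*p^2 - 2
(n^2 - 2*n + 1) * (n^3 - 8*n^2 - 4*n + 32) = n^5 - 10*n^4 + 13*n^3 + 32*n^2 - 68*n + 32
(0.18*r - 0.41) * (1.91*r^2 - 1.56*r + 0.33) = 0.3438*r^3 - 1.0639*r^2 + 0.699*r - 0.1353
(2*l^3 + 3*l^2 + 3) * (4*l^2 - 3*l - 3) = 8*l^5 + 6*l^4 - 15*l^3 + 3*l^2 - 9*l - 9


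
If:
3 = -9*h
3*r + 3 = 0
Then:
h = -1/3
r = -1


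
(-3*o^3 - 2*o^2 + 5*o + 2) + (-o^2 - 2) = -3*o^3 - 3*o^2 + 5*o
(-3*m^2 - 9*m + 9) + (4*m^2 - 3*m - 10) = m^2 - 12*m - 1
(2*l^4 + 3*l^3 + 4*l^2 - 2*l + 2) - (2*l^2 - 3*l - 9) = 2*l^4 + 3*l^3 + 2*l^2 + l + 11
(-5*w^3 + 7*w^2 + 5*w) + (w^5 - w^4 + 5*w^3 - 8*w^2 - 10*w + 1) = w^5 - w^4 - w^2 - 5*w + 1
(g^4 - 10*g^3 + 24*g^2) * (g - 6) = g^5 - 16*g^4 + 84*g^3 - 144*g^2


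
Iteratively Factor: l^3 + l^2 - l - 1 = (l - 1)*(l^2 + 2*l + 1) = (l - 1)*(l + 1)*(l + 1)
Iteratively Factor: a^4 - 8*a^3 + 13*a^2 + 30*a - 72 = (a + 2)*(a^3 - 10*a^2 + 33*a - 36) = (a - 4)*(a + 2)*(a^2 - 6*a + 9) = (a - 4)*(a - 3)*(a + 2)*(a - 3)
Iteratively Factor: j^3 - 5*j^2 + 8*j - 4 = (j - 1)*(j^2 - 4*j + 4) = (j - 2)*(j - 1)*(j - 2)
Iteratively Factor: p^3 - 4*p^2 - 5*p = (p + 1)*(p^2 - 5*p) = p*(p + 1)*(p - 5)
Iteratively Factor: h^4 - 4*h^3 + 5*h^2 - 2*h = (h - 1)*(h^3 - 3*h^2 + 2*h) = (h - 1)^2*(h^2 - 2*h) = h*(h - 1)^2*(h - 2)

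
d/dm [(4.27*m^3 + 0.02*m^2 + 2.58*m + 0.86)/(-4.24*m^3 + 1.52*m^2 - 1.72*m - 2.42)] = (6.5752*m^4 + 7.18960000000001*m^3 - 24.017*m^2 - 2.7112*m - 4.7644)/(17.9776*m^6 - 12.8896*m^5 + 16.896*m^4 + 15.2928*m^3 - 4.3984*m^2 + 8.3248*m + 5.8564)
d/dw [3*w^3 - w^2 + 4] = w*(9*w - 2)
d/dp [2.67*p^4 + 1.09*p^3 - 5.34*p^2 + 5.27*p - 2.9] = 10.68*p^3 + 3.27*p^2 - 10.68*p + 5.27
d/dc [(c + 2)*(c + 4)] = 2*c + 6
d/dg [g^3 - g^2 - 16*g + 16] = 3*g^2 - 2*g - 16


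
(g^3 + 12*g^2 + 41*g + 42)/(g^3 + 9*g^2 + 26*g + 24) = (g + 7)/(g + 4)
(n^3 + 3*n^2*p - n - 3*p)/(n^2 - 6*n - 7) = (n^2 + 3*n*p - n - 3*p)/(n - 7)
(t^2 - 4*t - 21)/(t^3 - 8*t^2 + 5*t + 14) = (t + 3)/(t^2 - t - 2)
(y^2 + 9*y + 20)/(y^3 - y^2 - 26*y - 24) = (y + 5)/(y^2 - 5*y - 6)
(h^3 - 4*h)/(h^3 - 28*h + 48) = h*(h + 2)/(h^2 + 2*h - 24)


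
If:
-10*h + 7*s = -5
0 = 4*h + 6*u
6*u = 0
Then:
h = 0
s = -5/7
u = 0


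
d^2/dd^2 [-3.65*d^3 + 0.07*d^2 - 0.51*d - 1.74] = 0.14 - 21.9*d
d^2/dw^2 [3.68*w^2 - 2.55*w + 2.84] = 7.36000000000000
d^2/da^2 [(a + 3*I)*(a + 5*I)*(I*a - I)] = 6*I*a - 16 - 2*I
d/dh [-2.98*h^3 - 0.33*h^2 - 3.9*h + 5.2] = -8.94*h^2 - 0.66*h - 3.9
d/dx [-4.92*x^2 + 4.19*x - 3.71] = 4.19 - 9.84*x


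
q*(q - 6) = q^2 - 6*q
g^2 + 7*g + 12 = (g + 3)*(g + 4)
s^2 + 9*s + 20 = (s + 4)*(s + 5)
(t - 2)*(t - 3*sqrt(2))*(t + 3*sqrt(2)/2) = t^3 - 3*sqrt(2)*t^2/2 - 2*t^2 - 9*t + 3*sqrt(2)*t + 18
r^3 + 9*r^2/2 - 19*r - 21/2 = (r - 3)*(r + 1/2)*(r + 7)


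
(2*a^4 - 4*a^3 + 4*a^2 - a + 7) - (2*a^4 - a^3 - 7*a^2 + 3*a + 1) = -3*a^3 + 11*a^2 - 4*a + 6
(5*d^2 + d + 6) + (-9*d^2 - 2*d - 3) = -4*d^2 - d + 3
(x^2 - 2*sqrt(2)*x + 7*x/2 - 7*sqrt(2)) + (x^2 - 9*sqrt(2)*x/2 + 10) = 2*x^2 - 13*sqrt(2)*x/2 + 7*x/2 - 7*sqrt(2) + 10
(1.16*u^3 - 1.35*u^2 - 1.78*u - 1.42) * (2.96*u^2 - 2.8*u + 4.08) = 3.4336*u^5 - 7.244*u^4 + 3.244*u^3 - 4.7272*u^2 - 3.2864*u - 5.7936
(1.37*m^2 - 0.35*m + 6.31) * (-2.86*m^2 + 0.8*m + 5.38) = -3.9182*m^4 + 2.097*m^3 - 10.956*m^2 + 3.165*m + 33.9478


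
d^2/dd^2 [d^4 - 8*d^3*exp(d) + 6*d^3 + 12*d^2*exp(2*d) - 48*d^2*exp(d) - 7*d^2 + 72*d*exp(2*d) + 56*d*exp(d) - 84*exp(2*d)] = -8*d^3*exp(d) + 48*d^2*exp(2*d) - 96*d^2*exp(d) + 12*d^2 + 384*d*exp(2*d) - 184*d*exp(d) + 36*d - 24*exp(2*d) + 16*exp(d) - 14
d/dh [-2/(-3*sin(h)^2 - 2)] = -24*sin(2*h)/(3*cos(2*h) - 7)^2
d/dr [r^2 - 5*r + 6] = 2*r - 5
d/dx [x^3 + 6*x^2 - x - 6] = 3*x^2 + 12*x - 1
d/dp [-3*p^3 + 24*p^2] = 3*p*(16 - 3*p)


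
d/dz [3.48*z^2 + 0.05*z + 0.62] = 6.96*z + 0.05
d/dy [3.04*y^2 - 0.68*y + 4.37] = 6.08*y - 0.68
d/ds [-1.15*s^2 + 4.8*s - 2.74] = 4.8 - 2.3*s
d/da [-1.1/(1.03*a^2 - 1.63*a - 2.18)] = (2.266*a - 1.793)/(-1.03*a^2 + 1.63*a + 2.18)^2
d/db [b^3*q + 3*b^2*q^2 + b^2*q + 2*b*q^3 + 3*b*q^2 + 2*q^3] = q*(3*b^2 + 6*b*q + 2*b + 2*q^2 + 3*q)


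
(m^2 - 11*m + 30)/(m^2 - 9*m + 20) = (m - 6)/(m - 4)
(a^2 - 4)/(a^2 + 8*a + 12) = (a - 2)/(a + 6)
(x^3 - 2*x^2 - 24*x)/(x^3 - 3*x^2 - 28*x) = (x - 6)/(x - 7)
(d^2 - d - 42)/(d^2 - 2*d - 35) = (d + 6)/(d + 5)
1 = 1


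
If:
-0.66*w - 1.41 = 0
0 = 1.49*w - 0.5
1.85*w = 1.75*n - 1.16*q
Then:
No Solution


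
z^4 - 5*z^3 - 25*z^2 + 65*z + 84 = (z - 7)*(z - 3)*(z + 1)*(z + 4)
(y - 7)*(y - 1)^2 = y^3 - 9*y^2 + 15*y - 7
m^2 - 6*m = m*(m - 6)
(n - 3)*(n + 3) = n^2 - 9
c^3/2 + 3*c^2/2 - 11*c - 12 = (c/2 + 1/2)*(c - 4)*(c + 6)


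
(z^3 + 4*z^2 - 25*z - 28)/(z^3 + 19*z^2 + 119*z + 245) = (z^2 - 3*z - 4)/(z^2 + 12*z + 35)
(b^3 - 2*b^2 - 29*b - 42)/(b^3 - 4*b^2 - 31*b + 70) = (b^2 + 5*b + 6)/(b^2 + 3*b - 10)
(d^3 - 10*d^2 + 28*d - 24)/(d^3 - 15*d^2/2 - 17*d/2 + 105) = 2*(d^2 - 4*d + 4)/(2*d^2 - 3*d - 35)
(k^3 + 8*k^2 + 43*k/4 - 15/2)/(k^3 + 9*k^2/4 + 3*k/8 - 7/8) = 2*(2*k^2 + 17*k + 30)/(4*k^2 + 11*k + 7)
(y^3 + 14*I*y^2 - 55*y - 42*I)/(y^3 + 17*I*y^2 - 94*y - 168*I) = (y + I)/(y + 4*I)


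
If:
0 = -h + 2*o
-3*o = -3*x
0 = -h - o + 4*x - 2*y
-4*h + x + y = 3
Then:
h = -12/13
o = -6/13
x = -6/13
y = -3/13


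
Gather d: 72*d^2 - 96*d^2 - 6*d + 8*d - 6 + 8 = -24*d^2 + 2*d + 2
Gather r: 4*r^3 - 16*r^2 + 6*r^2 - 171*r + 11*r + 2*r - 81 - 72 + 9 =4*r^3 - 10*r^2 - 158*r - 144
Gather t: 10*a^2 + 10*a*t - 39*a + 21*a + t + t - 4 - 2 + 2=10*a^2 - 18*a + t*(10*a + 2) - 4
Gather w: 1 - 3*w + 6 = 7 - 3*w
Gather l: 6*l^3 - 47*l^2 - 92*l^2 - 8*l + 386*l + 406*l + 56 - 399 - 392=6*l^3 - 139*l^2 + 784*l - 735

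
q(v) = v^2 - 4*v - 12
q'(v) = 2*v - 4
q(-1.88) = -0.95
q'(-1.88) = -7.76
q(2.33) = -15.89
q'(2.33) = 0.66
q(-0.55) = -9.50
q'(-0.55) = -5.10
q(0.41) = -13.47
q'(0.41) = -3.18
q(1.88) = -15.99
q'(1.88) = -0.24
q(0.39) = -13.41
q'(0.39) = -3.22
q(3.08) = -14.83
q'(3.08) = 2.16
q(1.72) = -15.92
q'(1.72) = -0.56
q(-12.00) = 180.00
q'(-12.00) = -28.00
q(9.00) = 33.00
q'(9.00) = 14.00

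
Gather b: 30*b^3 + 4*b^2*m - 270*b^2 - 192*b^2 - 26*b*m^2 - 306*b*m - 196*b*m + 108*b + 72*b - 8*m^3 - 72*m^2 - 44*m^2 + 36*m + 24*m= 30*b^3 + b^2*(4*m - 462) + b*(-26*m^2 - 502*m + 180) - 8*m^3 - 116*m^2 + 60*m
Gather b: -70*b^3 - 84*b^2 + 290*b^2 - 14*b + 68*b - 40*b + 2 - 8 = -70*b^3 + 206*b^2 + 14*b - 6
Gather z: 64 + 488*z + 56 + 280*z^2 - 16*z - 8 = 280*z^2 + 472*z + 112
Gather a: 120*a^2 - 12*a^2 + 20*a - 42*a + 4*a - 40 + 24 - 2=108*a^2 - 18*a - 18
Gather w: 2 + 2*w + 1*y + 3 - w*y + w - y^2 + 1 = w*(3 - y) - y^2 + y + 6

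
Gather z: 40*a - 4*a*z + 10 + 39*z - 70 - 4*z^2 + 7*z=40*a - 4*z^2 + z*(46 - 4*a) - 60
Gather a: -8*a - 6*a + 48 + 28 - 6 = 70 - 14*a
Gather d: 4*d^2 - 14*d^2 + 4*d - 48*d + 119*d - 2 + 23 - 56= -10*d^2 + 75*d - 35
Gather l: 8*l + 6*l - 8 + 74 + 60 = 14*l + 126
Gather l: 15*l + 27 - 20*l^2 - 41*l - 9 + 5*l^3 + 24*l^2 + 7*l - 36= 5*l^3 + 4*l^2 - 19*l - 18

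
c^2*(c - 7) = c^3 - 7*c^2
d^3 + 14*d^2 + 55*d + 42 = (d + 1)*(d + 6)*(d + 7)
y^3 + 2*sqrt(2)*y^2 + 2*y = y*(y + sqrt(2))^2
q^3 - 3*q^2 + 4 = (q - 2)^2*(q + 1)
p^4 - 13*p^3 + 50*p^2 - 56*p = p*(p - 7)*(p - 4)*(p - 2)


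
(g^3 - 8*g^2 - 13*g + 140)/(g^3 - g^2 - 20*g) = (g - 7)/g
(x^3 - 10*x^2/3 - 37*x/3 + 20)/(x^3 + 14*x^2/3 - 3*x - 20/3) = (x^2 - 2*x - 15)/(x^2 + 6*x + 5)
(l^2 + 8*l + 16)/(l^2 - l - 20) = (l + 4)/(l - 5)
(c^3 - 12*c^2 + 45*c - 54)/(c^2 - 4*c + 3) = (c^2 - 9*c + 18)/(c - 1)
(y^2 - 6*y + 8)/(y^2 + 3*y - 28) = (y - 2)/(y + 7)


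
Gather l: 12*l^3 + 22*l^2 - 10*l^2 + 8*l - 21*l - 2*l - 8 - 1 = 12*l^3 + 12*l^2 - 15*l - 9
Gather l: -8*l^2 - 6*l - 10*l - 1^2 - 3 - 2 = -8*l^2 - 16*l - 6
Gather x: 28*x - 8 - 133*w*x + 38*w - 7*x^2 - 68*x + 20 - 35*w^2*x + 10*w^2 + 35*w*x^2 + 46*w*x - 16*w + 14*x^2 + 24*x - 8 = 10*w^2 + 22*w + x^2*(35*w + 7) + x*(-35*w^2 - 87*w - 16) + 4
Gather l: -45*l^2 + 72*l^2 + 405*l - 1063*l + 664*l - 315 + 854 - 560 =27*l^2 + 6*l - 21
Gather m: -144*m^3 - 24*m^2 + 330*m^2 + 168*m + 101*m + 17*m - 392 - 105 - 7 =-144*m^3 + 306*m^2 + 286*m - 504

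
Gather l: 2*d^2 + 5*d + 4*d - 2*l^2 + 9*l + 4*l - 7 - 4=2*d^2 + 9*d - 2*l^2 + 13*l - 11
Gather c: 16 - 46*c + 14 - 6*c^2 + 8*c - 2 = -6*c^2 - 38*c + 28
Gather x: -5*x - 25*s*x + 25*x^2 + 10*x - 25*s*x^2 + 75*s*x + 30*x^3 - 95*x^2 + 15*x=30*x^3 + x^2*(-25*s - 70) + x*(50*s + 20)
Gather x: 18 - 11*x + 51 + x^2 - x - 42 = x^2 - 12*x + 27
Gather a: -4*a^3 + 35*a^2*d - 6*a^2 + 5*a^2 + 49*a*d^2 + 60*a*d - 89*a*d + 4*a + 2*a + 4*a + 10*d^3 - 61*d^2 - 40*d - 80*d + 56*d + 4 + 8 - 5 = -4*a^3 + a^2*(35*d - 1) + a*(49*d^2 - 29*d + 10) + 10*d^3 - 61*d^2 - 64*d + 7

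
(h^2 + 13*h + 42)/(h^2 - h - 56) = (h + 6)/(h - 8)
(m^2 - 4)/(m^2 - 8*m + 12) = (m + 2)/(m - 6)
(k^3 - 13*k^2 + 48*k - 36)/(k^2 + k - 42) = (k^2 - 7*k + 6)/(k + 7)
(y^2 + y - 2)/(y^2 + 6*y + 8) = (y - 1)/(y + 4)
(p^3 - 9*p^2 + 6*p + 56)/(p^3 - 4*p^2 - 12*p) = (p^2 - 11*p + 28)/(p*(p - 6))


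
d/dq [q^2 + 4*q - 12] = 2*q + 4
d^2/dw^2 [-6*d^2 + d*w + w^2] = 2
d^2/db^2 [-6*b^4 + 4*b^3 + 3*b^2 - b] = -72*b^2 + 24*b + 6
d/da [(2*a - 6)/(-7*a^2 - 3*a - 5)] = 14*(a^2 - 6*a - 2)/(49*a^4 + 42*a^3 + 79*a^2 + 30*a + 25)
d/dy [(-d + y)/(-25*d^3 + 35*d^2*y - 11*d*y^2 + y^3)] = 2/(125*d^3 - 75*d^2*y + 15*d*y^2 - y^3)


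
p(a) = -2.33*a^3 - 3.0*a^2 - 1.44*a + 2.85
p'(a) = -6.99*a^2 - 6.0*a - 1.44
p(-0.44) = 3.10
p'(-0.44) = -0.15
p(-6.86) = 623.74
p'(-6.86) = -289.23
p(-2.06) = 13.45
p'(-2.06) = -18.74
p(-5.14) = 247.40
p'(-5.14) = -155.27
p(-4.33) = 141.99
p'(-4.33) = -106.51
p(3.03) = -93.87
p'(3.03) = -83.79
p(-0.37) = 3.09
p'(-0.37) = -0.18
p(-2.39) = 20.96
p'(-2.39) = -27.03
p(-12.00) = 3614.37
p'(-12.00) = -936.00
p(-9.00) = 1471.38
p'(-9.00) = -513.63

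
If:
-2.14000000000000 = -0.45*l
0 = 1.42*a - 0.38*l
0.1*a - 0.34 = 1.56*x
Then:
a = 1.27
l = 4.76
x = -0.14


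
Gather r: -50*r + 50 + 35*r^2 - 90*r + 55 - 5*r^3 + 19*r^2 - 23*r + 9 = -5*r^3 + 54*r^2 - 163*r + 114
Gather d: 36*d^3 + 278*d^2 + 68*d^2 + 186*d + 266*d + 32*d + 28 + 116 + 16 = 36*d^3 + 346*d^2 + 484*d + 160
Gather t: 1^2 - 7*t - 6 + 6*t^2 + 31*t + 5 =6*t^2 + 24*t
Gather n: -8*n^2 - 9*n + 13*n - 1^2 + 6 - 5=-8*n^2 + 4*n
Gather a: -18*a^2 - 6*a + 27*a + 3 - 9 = -18*a^2 + 21*a - 6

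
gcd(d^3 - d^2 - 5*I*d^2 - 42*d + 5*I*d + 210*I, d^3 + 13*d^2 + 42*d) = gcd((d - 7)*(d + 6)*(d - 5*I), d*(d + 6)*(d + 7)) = d + 6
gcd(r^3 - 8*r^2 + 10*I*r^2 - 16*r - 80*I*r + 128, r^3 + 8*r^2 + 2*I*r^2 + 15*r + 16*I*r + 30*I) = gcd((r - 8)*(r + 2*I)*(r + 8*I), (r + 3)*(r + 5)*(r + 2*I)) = r + 2*I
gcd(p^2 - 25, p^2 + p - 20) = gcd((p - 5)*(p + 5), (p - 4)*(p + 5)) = p + 5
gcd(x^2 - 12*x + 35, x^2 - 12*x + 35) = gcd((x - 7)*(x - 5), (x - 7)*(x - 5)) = x^2 - 12*x + 35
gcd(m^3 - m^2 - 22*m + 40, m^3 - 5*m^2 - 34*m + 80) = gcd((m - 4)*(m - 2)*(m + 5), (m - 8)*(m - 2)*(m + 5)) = m^2 + 3*m - 10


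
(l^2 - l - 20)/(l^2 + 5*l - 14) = (l^2 - l - 20)/(l^2 + 5*l - 14)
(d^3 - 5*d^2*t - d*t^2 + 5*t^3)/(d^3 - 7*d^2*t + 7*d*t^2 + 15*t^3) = (-d + t)/(-d + 3*t)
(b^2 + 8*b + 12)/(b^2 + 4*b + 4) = (b + 6)/(b + 2)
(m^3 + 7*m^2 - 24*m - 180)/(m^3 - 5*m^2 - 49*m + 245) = (m^2 + 12*m + 36)/(m^2 - 49)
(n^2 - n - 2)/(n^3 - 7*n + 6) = (n + 1)/(n^2 + 2*n - 3)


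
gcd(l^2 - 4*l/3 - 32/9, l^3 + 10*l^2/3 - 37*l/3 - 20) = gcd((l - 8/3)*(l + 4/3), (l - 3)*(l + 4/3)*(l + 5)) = l + 4/3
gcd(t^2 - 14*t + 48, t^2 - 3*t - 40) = t - 8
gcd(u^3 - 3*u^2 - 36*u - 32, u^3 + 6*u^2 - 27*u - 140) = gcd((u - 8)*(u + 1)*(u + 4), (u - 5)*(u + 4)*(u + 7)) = u + 4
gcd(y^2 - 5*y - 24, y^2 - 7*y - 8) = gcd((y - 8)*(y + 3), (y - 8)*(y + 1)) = y - 8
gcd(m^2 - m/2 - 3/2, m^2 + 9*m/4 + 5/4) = m + 1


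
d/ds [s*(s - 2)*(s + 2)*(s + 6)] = 4*s^3 + 18*s^2 - 8*s - 24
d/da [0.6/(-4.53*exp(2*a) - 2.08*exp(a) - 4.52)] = (5.436*exp(a) + 1.248)*exp(a)/(4.53*exp(2*a) + 2.08*exp(a) + 4.52)^2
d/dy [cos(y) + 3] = -sin(y)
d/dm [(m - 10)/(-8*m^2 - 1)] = (-8*m^2 + 16*m*(m - 10) - 1)/(8*m^2 + 1)^2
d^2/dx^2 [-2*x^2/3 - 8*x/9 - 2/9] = -4/3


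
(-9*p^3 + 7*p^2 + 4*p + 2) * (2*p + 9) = -18*p^4 - 67*p^3 + 71*p^2 + 40*p + 18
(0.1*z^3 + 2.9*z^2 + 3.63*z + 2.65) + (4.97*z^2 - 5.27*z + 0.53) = 0.1*z^3 + 7.87*z^2 - 1.64*z + 3.18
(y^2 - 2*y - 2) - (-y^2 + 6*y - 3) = 2*y^2 - 8*y + 1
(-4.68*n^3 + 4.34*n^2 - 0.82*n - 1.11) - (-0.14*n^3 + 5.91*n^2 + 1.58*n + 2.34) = -4.54*n^3 - 1.57*n^2 - 2.4*n - 3.45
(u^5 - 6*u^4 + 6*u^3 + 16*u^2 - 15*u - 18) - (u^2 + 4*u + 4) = u^5 - 6*u^4 + 6*u^3 + 15*u^2 - 19*u - 22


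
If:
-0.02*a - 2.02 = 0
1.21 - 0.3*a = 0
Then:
No Solution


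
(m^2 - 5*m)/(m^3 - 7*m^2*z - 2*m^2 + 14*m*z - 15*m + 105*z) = m/(m^2 - 7*m*z + 3*m - 21*z)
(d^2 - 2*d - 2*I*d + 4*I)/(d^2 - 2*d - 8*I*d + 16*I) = (d - 2*I)/(d - 8*I)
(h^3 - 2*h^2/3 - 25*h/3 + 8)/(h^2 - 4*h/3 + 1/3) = (3*h^2 + h - 24)/(3*h - 1)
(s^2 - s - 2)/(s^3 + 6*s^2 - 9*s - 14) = 1/(s + 7)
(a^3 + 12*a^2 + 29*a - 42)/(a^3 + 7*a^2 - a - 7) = (a + 6)/(a + 1)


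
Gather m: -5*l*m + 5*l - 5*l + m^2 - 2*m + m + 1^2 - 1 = m^2 + m*(-5*l - 1)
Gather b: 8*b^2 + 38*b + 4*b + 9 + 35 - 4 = 8*b^2 + 42*b + 40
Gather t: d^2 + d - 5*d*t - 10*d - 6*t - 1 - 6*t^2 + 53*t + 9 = d^2 - 9*d - 6*t^2 + t*(47 - 5*d) + 8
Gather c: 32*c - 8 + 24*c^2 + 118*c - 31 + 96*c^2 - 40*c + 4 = 120*c^2 + 110*c - 35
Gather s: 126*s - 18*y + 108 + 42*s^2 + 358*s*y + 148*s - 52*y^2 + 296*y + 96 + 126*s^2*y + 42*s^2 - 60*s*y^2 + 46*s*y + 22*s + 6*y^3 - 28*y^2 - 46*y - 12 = s^2*(126*y + 84) + s*(-60*y^2 + 404*y + 296) + 6*y^3 - 80*y^2 + 232*y + 192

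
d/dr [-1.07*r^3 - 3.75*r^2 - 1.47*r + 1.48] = -3.21*r^2 - 7.5*r - 1.47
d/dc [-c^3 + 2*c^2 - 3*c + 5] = -3*c^2 + 4*c - 3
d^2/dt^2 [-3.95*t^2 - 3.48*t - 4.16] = -7.90000000000000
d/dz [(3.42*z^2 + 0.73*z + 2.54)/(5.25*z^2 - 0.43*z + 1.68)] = (-5.3031*z^2 - 15.1788*z + 2.3186)/(27.5625*z^4 - 4.515*z^3 + 17.8249*z^2 - 1.4448*z + 2.8224)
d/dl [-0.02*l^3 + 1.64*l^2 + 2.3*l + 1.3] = -0.06*l^2 + 3.28*l + 2.3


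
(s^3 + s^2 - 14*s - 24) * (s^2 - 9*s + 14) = s^5 - 8*s^4 - 9*s^3 + 116*s^2 + 20*s - 336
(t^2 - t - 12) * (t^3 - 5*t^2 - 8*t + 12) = t^5 - 6*t^4 - 15*t^3 + 80*t^2 + 84*t - 144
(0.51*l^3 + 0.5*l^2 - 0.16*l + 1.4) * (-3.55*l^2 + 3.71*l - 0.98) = -1.8105*l^5 + 0.1171*l^4 + 1.9232*l^3 - 6.0536*l^2 + 5.3508*l - 1.372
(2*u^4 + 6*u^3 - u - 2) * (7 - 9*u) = -18*u^5 - 40*u^4 + 42*u^3 + 9*u^2 + 11*u - 14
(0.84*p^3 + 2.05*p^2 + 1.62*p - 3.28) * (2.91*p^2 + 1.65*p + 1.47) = 2.4444*p^5 + 7.3515*p^4 + 9.3315*p^3 - 3.8583*p^2 - 3.0306*p - 4.8216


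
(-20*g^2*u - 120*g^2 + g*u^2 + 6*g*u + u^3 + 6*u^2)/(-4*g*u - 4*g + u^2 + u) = (5*g*u + 30*g + u^2 + 6*u)/(u + 1)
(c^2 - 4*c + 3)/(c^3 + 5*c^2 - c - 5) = (c - 3)/(c^2 + 6*c + 5)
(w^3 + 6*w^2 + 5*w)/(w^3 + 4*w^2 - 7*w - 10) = w/(w - 2)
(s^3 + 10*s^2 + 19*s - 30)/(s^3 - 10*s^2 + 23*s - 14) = (s^2 + 11*s + 30)/(s^2 - 9*s + 14)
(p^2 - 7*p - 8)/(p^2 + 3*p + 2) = (p - 8)/(p + 2)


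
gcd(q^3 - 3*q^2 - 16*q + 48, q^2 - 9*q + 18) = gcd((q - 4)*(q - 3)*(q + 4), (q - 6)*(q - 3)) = q - 3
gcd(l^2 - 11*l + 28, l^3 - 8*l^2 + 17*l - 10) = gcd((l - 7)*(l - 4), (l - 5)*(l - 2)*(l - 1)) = 1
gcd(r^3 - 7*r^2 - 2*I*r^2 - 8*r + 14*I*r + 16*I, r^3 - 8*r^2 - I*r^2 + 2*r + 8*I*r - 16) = r^2 + r*(-8 - 2*I) + 16*I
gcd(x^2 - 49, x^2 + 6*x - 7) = x + 7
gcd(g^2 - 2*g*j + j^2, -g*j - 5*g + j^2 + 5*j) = g - j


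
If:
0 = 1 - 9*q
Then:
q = 1/9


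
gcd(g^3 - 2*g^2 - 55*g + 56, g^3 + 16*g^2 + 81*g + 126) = g + 7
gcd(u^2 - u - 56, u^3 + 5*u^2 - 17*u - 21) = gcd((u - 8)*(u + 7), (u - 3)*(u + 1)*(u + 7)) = u + 7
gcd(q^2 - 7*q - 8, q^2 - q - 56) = q - 8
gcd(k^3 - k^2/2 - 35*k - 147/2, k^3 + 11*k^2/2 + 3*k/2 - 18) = k + 3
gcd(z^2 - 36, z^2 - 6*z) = z - 6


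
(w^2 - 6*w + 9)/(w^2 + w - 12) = (w - 3)/(w + 4)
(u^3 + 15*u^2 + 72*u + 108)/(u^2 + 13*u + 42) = (u^2 + 9*u + 18)/(u + 7)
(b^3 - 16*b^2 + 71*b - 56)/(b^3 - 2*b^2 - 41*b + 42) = (b - 8)/(b + 6)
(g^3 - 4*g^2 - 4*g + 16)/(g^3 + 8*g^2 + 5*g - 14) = (g^2 - 6*g + 8)/(g^2 + 6*g - 7)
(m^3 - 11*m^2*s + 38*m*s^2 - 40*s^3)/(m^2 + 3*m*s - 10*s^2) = (m^2 - 9*m*s + 20*s^2)/(m + 5*s)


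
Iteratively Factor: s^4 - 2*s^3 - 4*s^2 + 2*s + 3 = (s + 1)*(s^3 - 3*s^2 - s + 3) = (s + 1)^2*(s^2 - 4*s + 3) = (s - 3)*(s + 1)^2*(s - 1)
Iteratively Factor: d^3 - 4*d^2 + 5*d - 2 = (d - 2)*(d^2 - 2*d + 1) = (d - 2)*(d - 1)*(d - 1)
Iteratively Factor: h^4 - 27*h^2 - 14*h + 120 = (h + 4)*(h^3 - 4*h^2 - 11*h + 30) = (h - 5)*(h + 4)*(h^2 + h - 6) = (h - 5)*(h - 2)*(h + 4)*(h + 3)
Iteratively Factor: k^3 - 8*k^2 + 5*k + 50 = (k - 5)*(k^2 - 3*k - 10) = (k - 5)*(k + 2)*(k - 5)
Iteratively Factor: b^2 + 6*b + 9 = (b + 3)*(b + 3)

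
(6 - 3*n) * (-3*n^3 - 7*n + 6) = 9*n^4 - 18*n^3 + 21*n^2 - 60*n + 36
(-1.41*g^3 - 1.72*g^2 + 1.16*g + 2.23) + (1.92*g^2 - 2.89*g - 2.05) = -1.41*g^3 + 0.2*g^2 - 1.73*g + 0.18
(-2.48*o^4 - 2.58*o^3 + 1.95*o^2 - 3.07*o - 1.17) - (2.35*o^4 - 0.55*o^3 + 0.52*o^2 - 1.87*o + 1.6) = -4.83*o^4 - 2.03*o^3 + 1.43*o^2 - 1.2*o - 2.77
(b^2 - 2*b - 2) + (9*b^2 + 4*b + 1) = 10*b^2 + 2*b - 1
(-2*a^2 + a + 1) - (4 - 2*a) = -2*a^2 + 3*a - 3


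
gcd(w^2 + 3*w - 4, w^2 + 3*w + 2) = 1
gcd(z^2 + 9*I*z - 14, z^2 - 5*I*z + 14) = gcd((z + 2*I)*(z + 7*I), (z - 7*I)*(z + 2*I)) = z + 2*I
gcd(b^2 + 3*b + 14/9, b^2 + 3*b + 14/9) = b^2 + 3*b + 14/9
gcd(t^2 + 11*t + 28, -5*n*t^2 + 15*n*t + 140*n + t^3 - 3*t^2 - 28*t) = t + 4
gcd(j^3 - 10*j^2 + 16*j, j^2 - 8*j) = j^2 - 8*j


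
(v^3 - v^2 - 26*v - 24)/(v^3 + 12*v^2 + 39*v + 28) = (v - 6)/(v + 7)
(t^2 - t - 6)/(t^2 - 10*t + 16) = (t^2 - t - 6)/(t^2 - 10*t + 16)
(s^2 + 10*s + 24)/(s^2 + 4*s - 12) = (s + 4)/(s - 2)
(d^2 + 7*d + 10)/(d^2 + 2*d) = (d + 5)/d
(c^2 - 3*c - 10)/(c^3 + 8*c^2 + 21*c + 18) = (c - 5)/(c^2 + 6*c + 9)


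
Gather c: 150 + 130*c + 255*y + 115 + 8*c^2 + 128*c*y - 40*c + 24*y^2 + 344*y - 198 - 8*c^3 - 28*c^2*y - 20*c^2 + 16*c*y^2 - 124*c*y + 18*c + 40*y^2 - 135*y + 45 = -8*c^3 + c^2*(-28*y - 12) + c*(16*y^2 + 4*y + 108) + 64*y^2 + 464*y + 112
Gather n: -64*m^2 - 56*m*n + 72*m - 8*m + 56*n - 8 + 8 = -64*m^2 + 64*m + n*(56 - 56*m)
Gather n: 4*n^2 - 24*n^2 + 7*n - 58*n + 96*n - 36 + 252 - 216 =-20*n^2 + 45*n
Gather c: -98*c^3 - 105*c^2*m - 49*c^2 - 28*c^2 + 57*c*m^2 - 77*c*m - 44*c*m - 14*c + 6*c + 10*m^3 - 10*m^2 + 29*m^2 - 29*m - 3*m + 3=-98*c^3 + c^2*(-105*m - 77) + c*(57*m^2 - 121*m - 8) + 10*m^3 + 19*m^2 - 32*m + 3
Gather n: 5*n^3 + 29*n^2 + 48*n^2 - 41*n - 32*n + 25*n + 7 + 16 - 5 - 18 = 5*n^3 + 77*n^2 - 48*n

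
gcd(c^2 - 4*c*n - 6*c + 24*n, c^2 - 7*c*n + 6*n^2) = 1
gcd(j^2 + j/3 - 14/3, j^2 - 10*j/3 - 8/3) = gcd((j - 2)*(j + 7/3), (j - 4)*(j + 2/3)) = 1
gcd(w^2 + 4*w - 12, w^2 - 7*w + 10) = w - 2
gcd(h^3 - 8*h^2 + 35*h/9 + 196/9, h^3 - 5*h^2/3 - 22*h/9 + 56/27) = h^2 - h - 28/9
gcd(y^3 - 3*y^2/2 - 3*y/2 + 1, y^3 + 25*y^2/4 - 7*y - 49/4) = y + 1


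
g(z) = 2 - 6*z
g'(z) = -6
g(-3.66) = 23.96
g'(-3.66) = -6.00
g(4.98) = -27.88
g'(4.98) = -6.00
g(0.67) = -2.02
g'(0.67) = -6.00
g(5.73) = -32.38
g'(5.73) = -6.00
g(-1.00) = 8.00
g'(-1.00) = -6.00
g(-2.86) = 19.16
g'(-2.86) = -6.00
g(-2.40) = 16.40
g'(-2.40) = -6.00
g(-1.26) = 9.56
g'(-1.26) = -6.00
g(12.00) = -70.00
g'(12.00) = -6.00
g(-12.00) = 74.00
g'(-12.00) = -6.00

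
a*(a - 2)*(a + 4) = a^3 + 2*a^2 - 8*a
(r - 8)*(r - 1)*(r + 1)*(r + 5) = r^4 - 3*r^3 - 41*r^2 + 3*r + 40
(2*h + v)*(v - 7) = 2*h*v - 14*h + v^2 - 7*v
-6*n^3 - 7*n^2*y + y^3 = (-3*n + y)*(n + y)*(2*n + y)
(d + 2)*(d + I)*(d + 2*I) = d^3 + 2*d^2 + 3*I*d^2 - 2*d + 6*I*d - 4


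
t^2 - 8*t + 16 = (t - 4)^2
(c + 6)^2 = c^2 + 12*c + 36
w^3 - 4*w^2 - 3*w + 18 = (w - 3)^2*(w + 2)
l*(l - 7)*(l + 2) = l^3 - 5*l^2 - 14*l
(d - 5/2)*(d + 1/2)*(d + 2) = d^3 - 21*d/4 - 5/2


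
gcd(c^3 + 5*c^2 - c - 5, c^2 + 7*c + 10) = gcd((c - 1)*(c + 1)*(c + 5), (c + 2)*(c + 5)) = c + 5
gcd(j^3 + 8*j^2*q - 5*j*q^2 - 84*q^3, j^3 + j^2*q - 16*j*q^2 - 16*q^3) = j + 4*q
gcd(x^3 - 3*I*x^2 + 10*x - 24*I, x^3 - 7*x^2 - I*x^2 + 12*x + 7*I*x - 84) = x^2 - I*x + 12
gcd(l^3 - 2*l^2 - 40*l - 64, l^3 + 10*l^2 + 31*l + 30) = l + 2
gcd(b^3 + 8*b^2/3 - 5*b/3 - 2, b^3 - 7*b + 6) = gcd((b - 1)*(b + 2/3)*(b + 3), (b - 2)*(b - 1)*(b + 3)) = b^2 + 2*b - 3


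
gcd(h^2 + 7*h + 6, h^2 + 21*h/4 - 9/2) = h + 6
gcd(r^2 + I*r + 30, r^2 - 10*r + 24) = 1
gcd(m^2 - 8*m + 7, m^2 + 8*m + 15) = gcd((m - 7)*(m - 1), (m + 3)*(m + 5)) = 1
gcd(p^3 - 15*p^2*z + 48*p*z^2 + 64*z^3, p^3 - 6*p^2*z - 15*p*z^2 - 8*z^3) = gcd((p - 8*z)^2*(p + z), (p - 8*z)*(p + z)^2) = -p^2 + 7*p*z + 8*z^2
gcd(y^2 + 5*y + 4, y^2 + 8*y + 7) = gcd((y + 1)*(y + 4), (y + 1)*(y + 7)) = y + 1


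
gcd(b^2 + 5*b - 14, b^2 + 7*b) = b + 7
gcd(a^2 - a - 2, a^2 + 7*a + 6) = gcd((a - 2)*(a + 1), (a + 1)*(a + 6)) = a + 1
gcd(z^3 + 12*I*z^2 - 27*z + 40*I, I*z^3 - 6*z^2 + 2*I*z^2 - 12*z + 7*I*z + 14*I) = z - I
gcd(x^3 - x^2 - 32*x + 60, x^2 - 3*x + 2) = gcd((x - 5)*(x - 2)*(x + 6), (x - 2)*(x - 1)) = x - 2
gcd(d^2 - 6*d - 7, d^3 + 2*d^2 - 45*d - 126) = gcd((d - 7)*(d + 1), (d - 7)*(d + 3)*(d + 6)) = d - 7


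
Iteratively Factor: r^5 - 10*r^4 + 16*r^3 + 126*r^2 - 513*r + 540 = (r - 3)*(r^4 - 7*r^3 - 5*r^2 + 111*r - 180) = (r - 5)*(r - 3)*(r^3 - 2*r^2 - 15*r + 36) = (r - 5)*(r - 3)^2*(r^2 + r - 12) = (r - 5)*(r - 3)^2*(r + 4)*(r - 3)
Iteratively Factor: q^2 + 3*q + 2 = (q + 2)*(q + 1)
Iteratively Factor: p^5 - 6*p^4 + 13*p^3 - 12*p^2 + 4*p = (p - 2)*(p^4 - 4*p^3 + 5*p^2 - 2*p) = (p - 2)*(p - 1)*(p^3 - 3*p^2 + 2*p) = p*(p - 2)*(p - 1)*(p^2 - 3*p + 2) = p*(p - 2)*(p - 1)^2*(p - 2)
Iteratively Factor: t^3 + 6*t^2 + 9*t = (t + 3)*(t^2 + 3*t) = t*(t + 3)*(t + 3)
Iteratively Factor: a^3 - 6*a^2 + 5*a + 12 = (a + 1)*(a^2 - 7*a + 12) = (a - 3)*(a + 1)*(a - 4)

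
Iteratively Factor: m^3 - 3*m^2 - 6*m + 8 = (m - 1)*(m^2 - 2*m - 8) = (m - 1)*(m + 2)*(m - 4)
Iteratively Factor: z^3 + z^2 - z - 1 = (z - 1)*(z^2 + 2*z + 1) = (z - 1)*(z + 1)*(z + 1)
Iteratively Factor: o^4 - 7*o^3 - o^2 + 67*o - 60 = (o - 5)*(o^3 - 2*o^2 - 11*o + 12) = (o - 5)*(o - 1)*(o^2 - o - 12) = (o - 5)*(o - 1)*(o + 3)*(o - 4)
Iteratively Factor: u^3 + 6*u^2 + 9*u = (u)*(u^2 + 6*u + 9) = u*(u + 3)*(u + 3)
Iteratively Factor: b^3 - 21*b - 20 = (b + 1)*(b^2 - b - 20) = (b - 5)*(b + 1)*(b + 4)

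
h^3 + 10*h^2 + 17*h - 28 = (h - 1)*(h + 4)*(h + 7)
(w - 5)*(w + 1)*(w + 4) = w^3 - 21*w - 20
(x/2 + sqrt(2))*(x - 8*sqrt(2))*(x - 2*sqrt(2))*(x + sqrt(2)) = x^4/2 - 7*sqrt(2)*x^3/2 - 12*x^2 + 28*sqrt(2)*x + 64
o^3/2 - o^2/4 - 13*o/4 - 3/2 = (o/2 + 1)*(o - 3)*(o + 1/2)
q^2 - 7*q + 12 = (q - 4)*(q - 3)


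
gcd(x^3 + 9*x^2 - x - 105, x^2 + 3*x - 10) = x + 5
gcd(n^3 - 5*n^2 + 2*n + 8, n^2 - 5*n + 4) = n - 4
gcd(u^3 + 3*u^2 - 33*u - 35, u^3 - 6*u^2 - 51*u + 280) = u^2 + 2*u - 35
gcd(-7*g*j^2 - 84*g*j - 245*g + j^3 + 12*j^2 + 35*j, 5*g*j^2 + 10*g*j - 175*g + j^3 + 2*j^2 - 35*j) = j + 7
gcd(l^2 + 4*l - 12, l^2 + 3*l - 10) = l - 2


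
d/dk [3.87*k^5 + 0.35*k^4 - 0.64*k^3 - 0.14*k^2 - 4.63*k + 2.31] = 19.35*k^4 + 1.4*k^3 - 1.92*k^2 - 0.28*k - 4.63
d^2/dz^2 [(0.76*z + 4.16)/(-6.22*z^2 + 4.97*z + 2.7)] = ((0.76*z + 4.16)*(12.44*z - 4.97)*(24.88*z - 9.94) + (28.3632*z + 44.196)*(-6.22*z^2 + 4.97*z + 2.7))/(-6.22*z^2 + 4.97*z + 2.7)^3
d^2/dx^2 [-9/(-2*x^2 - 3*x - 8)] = 18*(-4*x^2 - 6*x + (4*x + 3)^2 - 16)/(2*x^2 + 3*x + 8)^3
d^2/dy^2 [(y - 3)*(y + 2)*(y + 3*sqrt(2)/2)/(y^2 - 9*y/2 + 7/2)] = 4*(25*y^3 + 21*sqrt(2)*y^3 - 171*sqrt(2)*y^2 - 147*y^2 + 399*y + 549*sqrt(2)*y - 624*sqrt(2) - 427)/(8*y^6 - 108*y^5 + 570*y^4 - 1485*y^3 + 1995*y^2 - 1323*y + 343)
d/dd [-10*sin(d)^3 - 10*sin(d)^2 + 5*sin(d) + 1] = 5*(-6*sin(d)^2 - 4*sin(d) + 1)*cos(d)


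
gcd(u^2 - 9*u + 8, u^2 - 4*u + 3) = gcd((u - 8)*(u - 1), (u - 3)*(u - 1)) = u - 1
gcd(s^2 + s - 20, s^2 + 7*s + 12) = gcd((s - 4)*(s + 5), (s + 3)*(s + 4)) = 1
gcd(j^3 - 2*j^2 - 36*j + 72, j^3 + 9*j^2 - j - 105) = 1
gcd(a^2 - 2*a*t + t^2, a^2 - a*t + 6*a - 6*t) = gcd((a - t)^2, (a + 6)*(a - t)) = -a + t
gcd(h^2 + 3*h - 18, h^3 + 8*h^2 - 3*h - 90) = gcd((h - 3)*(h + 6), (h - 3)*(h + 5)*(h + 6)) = h^2 + 3*h - 18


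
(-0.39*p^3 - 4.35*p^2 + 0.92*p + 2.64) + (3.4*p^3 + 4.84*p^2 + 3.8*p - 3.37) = 3.01*p^3 + 0.49*p^2 + 4.72*p - 0.73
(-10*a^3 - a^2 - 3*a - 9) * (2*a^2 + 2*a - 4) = -20*a^5 - 22*a^4 + 32*a^3 - 20*a^2 - 6*a + 36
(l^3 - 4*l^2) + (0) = l^3 - 4*l^2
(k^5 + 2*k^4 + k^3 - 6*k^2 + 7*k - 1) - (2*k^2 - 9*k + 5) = k^5 + 2*k^4 + k^3 - 8*k^2 + 16*k - 6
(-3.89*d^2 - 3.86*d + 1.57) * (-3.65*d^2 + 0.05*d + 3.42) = 14.1985*d^4 + 13.8945*d^3 - 19.2273*d^2 - 13.1227*d + 5.3694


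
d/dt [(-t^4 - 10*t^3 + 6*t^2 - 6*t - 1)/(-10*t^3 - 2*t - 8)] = (5*t^6 + 33*t^4 - 24*t^3 + 99*t^2 - 48*t + 23)/(2*(25*t^6 + 10*t^4 + 40*t^3 + t^2 + 8*t + 16))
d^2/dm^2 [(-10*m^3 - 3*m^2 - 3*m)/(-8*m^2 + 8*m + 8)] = 13*m*(2*m^2 + 3*m + 3)/(4*(m^6 - 3*m^5 + 5*m^3 - 3*m - 1))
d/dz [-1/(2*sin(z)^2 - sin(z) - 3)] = (4*sin(z) - 1)*cos(z)/(sin(z) + cos(2*z) + 2)^2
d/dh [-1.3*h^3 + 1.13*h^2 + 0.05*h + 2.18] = -3.9*h^2 + 2.26*h + 0.05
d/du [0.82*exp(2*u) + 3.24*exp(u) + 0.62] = (1.64*exp(u) + 3.24)*exp(u)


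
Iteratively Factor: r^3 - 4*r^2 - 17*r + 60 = (r - 3)*(r^2 - r - 20) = (r - 5)*(r - 3)*(r + 4)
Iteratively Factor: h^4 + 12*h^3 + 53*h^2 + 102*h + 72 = (h + 3)*(h^3 + 9*h^2 + 26*h + 24) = (h + 3)^2*(h^2 + 6*h + 8) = (h + 2)*(h + 3)^2*(h + 4)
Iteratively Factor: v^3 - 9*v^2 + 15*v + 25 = (v - 5)*(v^2 - 4*v - 5) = (v - 5)*(v + 1)*(v - 5)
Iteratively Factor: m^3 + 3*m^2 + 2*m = (m + 2)*(m^2 + m) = (m + 1)*(m + 2)*(m)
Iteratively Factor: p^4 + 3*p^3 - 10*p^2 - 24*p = (p + 4)*(p^3 - p^2 - 6*p) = (p + 2)*(p + 4)*(p^2 - 3*p) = (p - 3)*(p + 2)*(p + 4)*(p)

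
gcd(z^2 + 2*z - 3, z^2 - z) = z - 1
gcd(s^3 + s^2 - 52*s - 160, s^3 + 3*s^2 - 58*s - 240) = s^2 - 3*s - 40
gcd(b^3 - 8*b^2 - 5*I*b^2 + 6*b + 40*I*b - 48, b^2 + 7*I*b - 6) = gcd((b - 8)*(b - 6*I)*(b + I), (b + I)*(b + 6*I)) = b + I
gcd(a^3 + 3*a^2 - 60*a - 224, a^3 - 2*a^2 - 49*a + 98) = a + 7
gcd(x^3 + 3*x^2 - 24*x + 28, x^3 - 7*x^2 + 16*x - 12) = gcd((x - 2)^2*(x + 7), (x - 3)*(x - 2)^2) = x^2 - 4*x + 4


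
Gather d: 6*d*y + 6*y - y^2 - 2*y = 6*d*y - y^2 + 4*y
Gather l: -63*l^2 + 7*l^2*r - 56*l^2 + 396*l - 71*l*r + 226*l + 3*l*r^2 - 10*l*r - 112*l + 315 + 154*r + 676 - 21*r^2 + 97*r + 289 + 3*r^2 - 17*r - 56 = l^2*(7*r - 119) + l*(3*r^2 - 81*r + 510) - 18*r^2 + 234*r + 1224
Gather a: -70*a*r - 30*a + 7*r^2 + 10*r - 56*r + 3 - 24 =a*(-70*r - 30) + 7*r^2 - 46*r - 21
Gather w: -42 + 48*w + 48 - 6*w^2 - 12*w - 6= -6*w^2 + 36*w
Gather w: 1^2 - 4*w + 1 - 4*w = 2 - 8*w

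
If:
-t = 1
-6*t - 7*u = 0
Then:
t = -1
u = 6/7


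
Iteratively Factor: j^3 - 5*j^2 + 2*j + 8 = (j - 4)*(j^2 - j - 2) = (j - 4)*(j - 2)*(j + 1)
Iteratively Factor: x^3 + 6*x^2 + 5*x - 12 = (x - 1)*(x^2 + 7*x + 12) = (x - 1)*(x + 4)*(x + 3)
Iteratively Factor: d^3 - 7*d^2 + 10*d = (d - 5)*(d^2 - 2*d) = (d - 5)*(d - 2)*(d)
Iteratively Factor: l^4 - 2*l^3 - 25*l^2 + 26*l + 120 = (l + 4)*(l^3 - 6*l^2 - l + 30) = (l - 5)*(l + 4)*(l^2 - l - 6) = (l - 5)*(l + 2)*(l + 4)*(l - 3)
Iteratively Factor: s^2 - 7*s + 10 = (s - 5)*(s - 2)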